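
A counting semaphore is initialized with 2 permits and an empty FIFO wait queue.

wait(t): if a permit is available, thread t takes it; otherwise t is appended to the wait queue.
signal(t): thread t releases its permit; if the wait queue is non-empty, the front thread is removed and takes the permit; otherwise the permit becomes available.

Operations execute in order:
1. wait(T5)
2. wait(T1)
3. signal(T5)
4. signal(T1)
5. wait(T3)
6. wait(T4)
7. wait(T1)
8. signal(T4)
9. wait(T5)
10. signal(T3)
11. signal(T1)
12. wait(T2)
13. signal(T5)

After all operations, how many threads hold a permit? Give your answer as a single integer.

Answer: 1

Derivation:
Step 1: wait(T5) -> count=1 queue=[] holders={T5}
Step 2: wait(T1) -> count=0 queue=[] holders={T1,T5}
Step 3: signal(T5) -> count=1 queue=[] holders={T1}
Step 4: signal(T1) -> count=2 queue=[] holders={none}
Step 5: wait(T3) -> count=1 queue=[] holders={T3}
Step 6: wait(T4) -> count=0 queue=[] holders={T3,T4}
Step 7: wait(T1) -> count=0 queue=[T1] holders={T3,T4}
Step 8: signal(T4) -> count=0 queue=[] holders={T1,T3}
Step 9: wait(T5) -> count=0 queue=[T5] holders={T1,T3}
Step 10: signal(T3) -> count=0 queue=[] holders={T1,T5}
Step 11: signal(T1) -> count=1 queue=[] holders={T5}
Step 12: wait(T2) -> count=0 queue=[] holders={T2,T5}
Step 13: signal(T5) -> count=1 queue=[] holders={T2}
Final holders: {T2} -> 1 thread(s)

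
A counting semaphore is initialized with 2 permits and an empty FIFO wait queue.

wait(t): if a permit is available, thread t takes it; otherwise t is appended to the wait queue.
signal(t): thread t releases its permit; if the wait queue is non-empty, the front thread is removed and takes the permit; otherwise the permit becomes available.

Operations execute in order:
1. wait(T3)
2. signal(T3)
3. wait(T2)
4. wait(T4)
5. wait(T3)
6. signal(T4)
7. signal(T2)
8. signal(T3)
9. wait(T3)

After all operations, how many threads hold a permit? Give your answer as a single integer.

Step 1: wait(T3) -> count=1 queue=[] holders={T3}
Step 2: signal(T3) -> count=2 queue=[] holders={none}
Step 3: wait(T2) -> count=1 queue=[] holders={T2}
Step 4: wait(T4) -> count=0 queue=[] holders={T2,T4}
Step 5: wait(T3) -> count=0 queue=[T3] holders={T2,T4}
Step 6: signal(T4) -> count=0 queue=[] holders={T2,T3}
Step 7: signal(T2) -> count=1 queue=[] holders={T3}
Step 8: signal(T3) -> count=2 queue=[] holders={none}
Step 9: wait(T3) -> count=1 queue=[] holders={T3}
Final holders: {T3} -> 1 thread(s)

Answer: 1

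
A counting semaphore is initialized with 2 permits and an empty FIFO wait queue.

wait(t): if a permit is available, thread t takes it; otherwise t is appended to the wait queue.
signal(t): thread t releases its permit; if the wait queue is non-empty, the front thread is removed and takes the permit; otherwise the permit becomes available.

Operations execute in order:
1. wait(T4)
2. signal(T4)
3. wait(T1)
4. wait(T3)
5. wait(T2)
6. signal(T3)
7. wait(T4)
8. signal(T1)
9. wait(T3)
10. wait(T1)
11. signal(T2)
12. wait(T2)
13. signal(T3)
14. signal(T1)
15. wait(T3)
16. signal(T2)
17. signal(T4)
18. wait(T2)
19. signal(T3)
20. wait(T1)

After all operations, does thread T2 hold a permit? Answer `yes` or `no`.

Step 1: wait(T4) -> count=1 queue=[] holders={T4}
Step 2: signal(T4) -> count=2 queue=[] holders={none}
Step 3: wait(T1) -> count=1 queue=[] holders={T1}
Step 4: wait(T3) -> count=0 queue=[] holders={T1,T3}
Step 5: wait(T2) -> count=0 queue=[T2] holders={T1,T3}
Step 6: signal(T3) -> count=0 queue=[] holders={T1,T2}
Step 7: wait(T4) -> count=0 queue=[T4] holders={T1,T2}
Step 8: signal(T1) -> count=0 queue=[] holders={T2,T4}
Step 9: wait(T3) -> count=0 queue=[T3] holders={T2,T4}
Step 10: wait(T1) -> count=0 queue=[T3,T1] holders={T2,T4}
Step 11: signal(T2) -> count=0 queue=[T1] holders={T3,T4}
Step 12: wait(T2) -> count=0 queue=[T1,T2] holders={T3,T4}
Step 13: signal(T3) -> count=0 queue=[T2] holders={T1,T4}
Step 14: signal(T1) -> count=0 queue=[] holders={T2,T4}
Step 15: wait(T3) -> count=0 queue=[T3] holders={T2,T4}
Step 16: signal(T2) -> count=0 queue=[] holders={T3,T4}
Step 17: signal(T4) -> count=1 queue=[] holders={T3}
Step 18: wait(T2) -> count=0 queue=[] holders={T2,T3}
Step 19: signal(T3) -> count=1 queue=[] holders={T2}
Step 20: wait(T1) -> count=0 queue=[] holders={T1,T2}
Final holders: {T1,T2} -> T2 in holders

Answer: yes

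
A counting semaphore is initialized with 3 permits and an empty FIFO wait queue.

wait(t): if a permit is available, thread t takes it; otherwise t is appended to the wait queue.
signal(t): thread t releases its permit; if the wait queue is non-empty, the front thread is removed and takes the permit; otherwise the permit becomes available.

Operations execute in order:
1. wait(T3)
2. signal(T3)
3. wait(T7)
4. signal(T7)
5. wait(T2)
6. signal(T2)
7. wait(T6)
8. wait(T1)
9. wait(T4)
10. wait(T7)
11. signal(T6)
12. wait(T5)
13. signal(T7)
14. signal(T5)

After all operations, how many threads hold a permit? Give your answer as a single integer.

Step 1: wait(T3) -> count=2 queue=[] holders={T3}
Step 2: signal(T3) -> count=3 queue=[] holders={none}
Step 3: wait(T7) -> count=2 queue=[] holders={T7}
Step 4: signal(T7) -> count=3 queue=[] holders={none}
Step 5: wait(T2) -> count=2 queue=[] holders={T2}
Step 6: signal(T2) -> count=3 queue=[] holders={none}
Step 7: wait(T6) -> count=2 queue=[] holders={T6}
Step 8: wait(T1) -> count=1 queue=[] holders={T1,T6}
Step 9: wait(T4) -> count=0 queue=[] holders={T1,T4,T6}
Step 10: wait(T7) -> count=0 queue=[T7] holders={T1,T4,T6}
Step 11: signal(T6) -> count=0 queue=[] holders={T1,T4,T7}
Step 12: wait(T5) -> count=0 queue=[T5] holders={T1,T4,T7}
Step 13: signal(T7) -> count=0 queue=[] holders={T1,T4,T5}
Step 14: signal(T5) -> count=1 queue=[] holders={T1,T4}
Final holders: {T1,T4} -> 2 thread(s)

Answer: 2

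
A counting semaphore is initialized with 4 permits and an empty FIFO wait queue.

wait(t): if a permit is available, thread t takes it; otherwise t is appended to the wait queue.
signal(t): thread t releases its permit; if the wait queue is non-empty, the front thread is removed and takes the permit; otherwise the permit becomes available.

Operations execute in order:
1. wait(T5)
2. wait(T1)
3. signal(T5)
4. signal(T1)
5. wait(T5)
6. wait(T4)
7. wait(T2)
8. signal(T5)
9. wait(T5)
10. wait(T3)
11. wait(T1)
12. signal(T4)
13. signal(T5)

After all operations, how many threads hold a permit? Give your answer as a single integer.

Answer: 3

Derivation:
Step 1: wait(T5) -> count=3 queue=[] holders={T5}
Step 2: wait(T1) -> count=2 queue=[] holders={T1,T5}
Step 3: signal(T5) -> count=3 queue=[] holders={T1}
Step 4: signal(T1) -> count=4 queue=[] holders={none}
Step 5: wait(T5) -> count=3 queue=[] holders={T5}
Step 6: wait(T4) -> count=2 queue=[] holders={T4,T5}
Step 7: wait(T2) -> count=1 queue=[] holders={T2,T4,T5}
Step 8: signal(T5) -> count=2 queue=[] holders={T2,T4}
Step 9: wait(T5) -> count=1 queue=[] holders={T2,T4,T5}
Step 10: wait(T3) -> count=0 queue=[] holders={T2,T3,T4,T5}
Step 11: wait(T1) -> count=0 queue=[T1] holders={T2,T3,T4,T5}
Step 12: signal(T4) -> count=0 queue=[] holders={T1,T2,T3,T5}
Step 13: signal(T5) -> count=1 queue=[] holders={T1,T2,T3}
Final holders: {T1,T2,T3} -> 3 thread(s)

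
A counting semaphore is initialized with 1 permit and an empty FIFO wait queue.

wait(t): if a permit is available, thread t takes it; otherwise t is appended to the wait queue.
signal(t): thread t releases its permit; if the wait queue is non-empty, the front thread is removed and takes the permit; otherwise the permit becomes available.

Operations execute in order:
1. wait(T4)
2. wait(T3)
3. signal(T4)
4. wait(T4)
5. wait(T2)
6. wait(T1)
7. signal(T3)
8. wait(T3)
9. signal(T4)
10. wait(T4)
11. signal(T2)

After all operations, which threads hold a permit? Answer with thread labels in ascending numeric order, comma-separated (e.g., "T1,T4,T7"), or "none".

Step 1: wait(T4) -> count=0 queue=[] holders={T4}
Step 2: wait(T3) -> count=0 queue=[T3] holders={T4}
Step 3: signal(T4) -> count=0 queue=[] holders={T3}
Step 4: wait(T4) -> count=0 queue=[T4] holders={T3}
Step 5: wait(T2) -> count=0 queue=[T4,T2] holders={T3}
Step 6: wait(T1) -> count=0 queue=[T4,T2,T1] holders={T3}
Step 7: signal(T3) -> count=0 queue=[T2,T1] holders={T4}
Step 8: wait(T3) -> count=0 queue=[T2,T1,T3] holders={T4}
Step 9: signal(T4) -> count=0 queue=[T1,T3] holders={T2}
Step 10: wait(T4) -> count=0 queue=[T1,T3,T4] holders={T2}
Step 11: signal(T2) -> count=0 queue=[T3,T4] holders={T1}
Final holders: T1

Answer: T1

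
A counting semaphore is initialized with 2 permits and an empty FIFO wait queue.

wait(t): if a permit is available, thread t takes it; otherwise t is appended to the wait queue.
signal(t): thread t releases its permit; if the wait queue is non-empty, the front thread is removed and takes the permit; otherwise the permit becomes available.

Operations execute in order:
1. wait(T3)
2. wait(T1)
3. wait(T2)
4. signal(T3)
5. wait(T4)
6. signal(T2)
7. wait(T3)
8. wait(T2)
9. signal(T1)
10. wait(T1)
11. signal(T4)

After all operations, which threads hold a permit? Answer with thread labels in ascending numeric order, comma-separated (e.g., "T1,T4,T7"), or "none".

Step 1: wait(T3) -> count=1 queue=[] holders={T3}
Step 2: wait(T1) -> count=0 queue=[] holders={T1,T3}
Step 3: wait(T2) -> count=0 queue=[T2] holders={T1,T3}
Step 4: signal(T3) -> count=0 queue=[] holders={T1,T2}
Step 5: wait(T4) -> count=0 queue=[T4] holders={T1,T2}
Step 6: signal(T2) -> count=0 queue=[] holders={T1,T4}
Step 7: wait(T3) -> count=0 queue=[T3] holders={T1,T4}
Step 8: wait(T2) -> count=0 queue=[T3,T2] holders={T1,T4}
Step 9: signal(T1) -> count=0 queue=[T2] holders={T3,T4}
Step 10: wait(T1) -> count=0 queue=[T2,T1] holders={T3,T4}
Step 11: signal(T4) -> count=0 queue=[T1] holders={T2,T3}
Final holders: T2,T3

Answer: T2,T3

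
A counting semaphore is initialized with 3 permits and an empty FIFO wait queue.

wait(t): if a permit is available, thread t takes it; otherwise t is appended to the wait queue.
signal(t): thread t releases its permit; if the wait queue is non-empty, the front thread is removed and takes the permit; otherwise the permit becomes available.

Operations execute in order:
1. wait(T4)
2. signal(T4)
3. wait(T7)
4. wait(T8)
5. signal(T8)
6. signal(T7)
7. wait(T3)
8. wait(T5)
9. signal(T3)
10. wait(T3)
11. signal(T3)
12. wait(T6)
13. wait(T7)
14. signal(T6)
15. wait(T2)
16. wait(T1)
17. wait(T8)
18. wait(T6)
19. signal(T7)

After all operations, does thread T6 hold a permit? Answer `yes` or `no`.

Step 1: wait(T4) -> count=2 queue=[] holders={T4}
Step 2: signal(T4) -> count=3 queue=[] holders={none}
Step 3: wait(T7) -> count=2 queue=[] holders={T7}
Step 4: wait(T8) -> count=1 queue=[] holders={T7,T8}
Step 5: signal(T8) -> count=2 queue=[] holders={T7}
Step 6: signal(T7) -> count=3 queue=[] holders={none}
Step 7: wait(T3) -> count=2 queue=[] holders={T3}
Step 8: wait(T5) -> count=1 queue=[] holders={T3,T5}
Step 9: signal(T3) -> count=2 queue=[] holders={T5}
Step 10: wait(T3) -> count=1 queue=[] holders={T3,T5}
Step 11: signal(T3) -> count=2 queue=[] holders={T5}
Step 12: wait(T6) -> count=1 queue=[] holders={T5,T6}
Step 13: wait(T7) -> count=0 queue=[] holders={T5,T6,T7}
Step 14: signal(T6) -> count=1 queue=[] holders={T5,T7}
Step 15: wait(T2) -> count=0 queue=[] holders={T2,T5,T7}
Step 16: wait(T1) -> count=0 queue=[T1] holders={T2,T5,T7}
Step 17: wait(T8) -> count=0 queue=[T1,T8] holders={T2,T5,T7}
Step 18: wait(T6) -> count=0 queue=[T1,T8,T6] holders={T2,T5,T7}
Step 19: signal(T7) -> count=0 queue=[T8,T6] holders={T1,T2,T5}
Final holders: {T1,T2,T5} -> T6 not in holders

Answer: no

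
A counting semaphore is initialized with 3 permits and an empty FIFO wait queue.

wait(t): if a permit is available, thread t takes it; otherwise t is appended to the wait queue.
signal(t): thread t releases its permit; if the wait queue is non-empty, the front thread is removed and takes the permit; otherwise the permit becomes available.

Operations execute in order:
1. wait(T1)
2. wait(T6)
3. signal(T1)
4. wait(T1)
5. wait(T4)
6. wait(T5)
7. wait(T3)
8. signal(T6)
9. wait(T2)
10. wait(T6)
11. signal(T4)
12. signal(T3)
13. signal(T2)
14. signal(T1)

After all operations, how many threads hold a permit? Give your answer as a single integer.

Step 1: wait(T1) -> count=2 queue=[] holders={T1}
Step 2: wait(T6) -> count=1 queue=[] holders={T1,T6}
Step 3: signal(T1) -> count=2 queue=[] holders={T6}
Step 4: wait(T1) -> count=1 queue=[] holders={T1,T6}
Step 5: wait(T4) -> count=0 queue=[] holders={T1,T4,T6}
Step 6: wait(T5) -> count=0 queue=[T5] holders={T1,T4,T6}
Step 7: wait(T3) -> count=0 queue=[T5,T3] holders={T1,T4,T6}
Step 8: signal(T6) -> count=0 queue=[T3] holders={T1,T4,T5}
Step 9: wait(T2) -> count=0 queue=[T3,T2] holders={T1,T4,T5}
Step 10: wait(T6) -> count=0 queue=[T3,T2,T6] holders={T1,T4,T5}
Step 11: signal(T4) -> count=0 queue=[T2,T6] holders={T1,T3,T5}
Step 12: signal(T3) -> count=0 queue=[T6] holders={T1,T2,T5}
Step 13: signal(T2) -> count=0 queue=[] holders={T1,T5,T6}
Step 14: signal(T1) -> count=1 queue=[] holders={T5,T6}
Final holders: {T5,T6} -> 2 thread(s)

Answer: 2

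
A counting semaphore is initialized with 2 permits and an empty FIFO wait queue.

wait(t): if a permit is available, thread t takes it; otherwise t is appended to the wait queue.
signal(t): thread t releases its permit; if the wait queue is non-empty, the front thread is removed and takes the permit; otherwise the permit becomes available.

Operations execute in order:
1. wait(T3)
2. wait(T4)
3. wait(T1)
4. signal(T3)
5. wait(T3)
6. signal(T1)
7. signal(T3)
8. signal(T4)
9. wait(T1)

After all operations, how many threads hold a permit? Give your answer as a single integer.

Step 1: wait(T3) -> count=1 queue=[] holders={T3}
Step 2: wait(T4) -> count=0 queue=[] holders={T3,T4}
Step 3: wait(T1) -> count=0 queue=[T1] holders={T3,T4}
Step 4: signal(T3) -> count=0 queue=[] holders={T1,T4}
Step 5: wait(T3) -> count=0 queue=[T3] holders={T1,T4}
Step 6: signal(T1) -> count=0 queue=[] holders={T3,T4}
Step 7: signal(T3) -> count=1 queue=[] holders={T4}
Step 8: signal(T4) -> count=2 queue=[] holders={none}
Step 9: wait(T1) -> count=1 queue=[] holders={T1}
Final holders: {T1} -> 1 thread(s)

Answer: 1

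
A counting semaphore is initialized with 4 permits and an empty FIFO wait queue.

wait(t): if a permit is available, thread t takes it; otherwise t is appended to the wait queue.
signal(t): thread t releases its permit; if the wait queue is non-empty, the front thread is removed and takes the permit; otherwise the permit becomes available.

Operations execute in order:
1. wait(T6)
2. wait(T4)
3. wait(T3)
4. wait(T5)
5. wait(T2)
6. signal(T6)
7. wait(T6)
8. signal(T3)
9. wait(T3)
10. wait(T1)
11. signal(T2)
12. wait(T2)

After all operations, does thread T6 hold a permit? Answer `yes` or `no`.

Answer: yes

Derivation:
Step 1: wait(T6) -> count=3 queue=[] holders={T6}
Step 2: wait(T4) -> count=2 queue=[] holders={T4,T6}
Step 3: wait(T3) -> count=1 queue=[] holders={T3,T4,T6}
Step 4: wait(T5) -> count=0 queue=[] holders={T3,T4,T5,T6}
Step 5: wait(T2) -> count=0 queue=[T2] holders={T3,T4,T5,T6}
Step 6: signal(T6) -> count=0 queue=[] holders={T2,T3,T4,T5}
Step 7: wait(T6) -> count=0 queue=[T6] holders={T2,T3,T4,T5}
Step 8: signal(T3) -> count=0 queue=[] holders={T2,T4,T5,T6}
Step 9: wait(T3) -> count=0 queue=[T3] holders={T2,T4,T5,T6}
Step 10: wait(T1) -> count=0 queue=[T3,T1] holders={T2,T4,T5,T6}
Step 11: signal(T2) -> count=0 queue=[T1] holders={T3,T4,T5,T6}
Step 12: wait(T2) -> count=0 queue=[T1,T2] holders={T3,T4,T5,T6}
Final holders: {T3,T4,T5,T6} -> T6 in holders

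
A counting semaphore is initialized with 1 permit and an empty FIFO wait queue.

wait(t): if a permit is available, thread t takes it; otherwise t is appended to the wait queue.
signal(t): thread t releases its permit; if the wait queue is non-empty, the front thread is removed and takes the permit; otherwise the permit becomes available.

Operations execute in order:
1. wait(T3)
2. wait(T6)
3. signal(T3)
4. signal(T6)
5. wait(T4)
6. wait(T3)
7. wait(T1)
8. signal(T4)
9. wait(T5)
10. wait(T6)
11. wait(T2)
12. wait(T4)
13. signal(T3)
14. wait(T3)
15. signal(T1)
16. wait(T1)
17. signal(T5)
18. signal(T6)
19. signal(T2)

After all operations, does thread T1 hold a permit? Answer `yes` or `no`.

Answer: no

Derivation:
Step 1: wait(T3) -> count=0 queue=[] holders={T3}
Step 2: wait(T6) -> count=0 queue=[T6] holders={T3}
Step 3: signal(T3) -> count=0 queue=[] holders={T6}
Step 4: signal(T6) -> count=1 queue=[] holders={none}
Step 5: wait(T4) -> count=0 queue=[] holders={T4}
Step 6: wait(T3) -> count=0 queue=[T3] holders={T4}
Step 7: wait(T1) -> count=0 queue=[T3,T1] holders={T4}
Step 8: signal(T4) -> count=0 queue=[T1] holders={T3}
Step 9: wait(T5) -> count=0 queue=[T1,T5] holders={T3}
Step 10: wait(T6) -> count=0 queue=[T1,T5,T6] holders={T3}
Step 11: wait(T2) -> count=0 queue=[T1,T5,T6,T2] holders={T3}
Step 12: wait(T4) -> count=0 queue=[T1,T5,T6,T2,T4] holders={T3}
Step 13: signal(T3) -> count=0 queue=[T5,T6,T2,T4] holders={T1}
Step 14: wait(T3) -> count=0 queue=[T5,T6,T2,T4,T3] holders={T1}
Step 15: signal(T1) -> count=0 queue=[T6,T2,T4,T3] holders={T5}
Step 16: wait(T1) -> count=0 queue=[T6,T2,T4,T3,T1] holders={T5}
Step 17: signal(T5) -> count=0 queue=[T2,T4,T3,T1] holders={T6}
Step 18: signal(T6) -> count=0 queue=[T4,T3,T1] holders={T2}
Step 19: signal(T2) -> count=0 queue=[T3,T1] holders={T4}
Final holders: {T4} -> T1 not in holders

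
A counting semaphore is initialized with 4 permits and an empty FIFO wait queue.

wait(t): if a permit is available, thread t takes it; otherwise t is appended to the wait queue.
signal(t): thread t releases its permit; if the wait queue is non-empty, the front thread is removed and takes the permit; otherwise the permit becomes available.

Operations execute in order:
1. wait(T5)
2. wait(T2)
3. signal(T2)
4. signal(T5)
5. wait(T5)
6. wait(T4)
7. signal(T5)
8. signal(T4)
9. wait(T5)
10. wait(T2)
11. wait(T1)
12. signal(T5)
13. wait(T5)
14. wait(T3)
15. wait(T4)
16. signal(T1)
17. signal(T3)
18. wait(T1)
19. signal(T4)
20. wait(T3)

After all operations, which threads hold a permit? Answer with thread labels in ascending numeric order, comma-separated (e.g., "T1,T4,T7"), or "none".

Answer: T1,T2,T3,T5

Derivation:
Step 1: wait(T5) -> count=3 queue=[] holders={T5}
Step 2: wait(T2) -> count=2 queue=[] holders={T2,T5}
Step 3: signal(T2) -> count=3 queue=[] holders={T5}
Step 4: signal(T5) -> count=4 queue=[] holders={none}
Step 5: wait(T5) -> count=3 queue=[] holders={T5}
Step 6: wait(T4) -> count=2 queue=[] holders={T4,T5}
Step 7: signal(T5) -> count=3 queue=[] holders={T4}
Step 8: signal(T4) -> count=4 queue=[] holders={none}
Step 9: wait(T5) -> count=3 queue=[] holders={T5}
Step 10: wait(T2) -> count=2 queue=[] holders={T2,T5}
Step 11: wait(T1) -> count=1 queue=[] holders={T1,T2,T5}
Step 12: signal(T5) -> count=2 queue=[] holders={T1,T2}
Step 13: wait(T5) -> count=1 queue=[] holders={T1,T2,T5}
Step 14: wait(T3) -> count=0 queue=[] holders={T1,T2,T3,T5}
Step 15: wait(T4) -> count=0 queue=[T4] holders={T1,T2,T3,T5}
Step 16: signal(T1) -> count=0 queue=[] holders={T2,T3,T4,T5}
Step 17: signal(T3) -> count=1 queue=[] holders={T2,T4,T5}
Step 18: wait(T1) -> count=0 queue=[] holders={T1,T2,T4,T5}
Step 19: signal(T4) -> count=1 queue=[] holders={T1,T2,T5}
Step 20: wait(T3) -> count=0 queue=[] holders={T1,T2,T3,T5}
Final holders: T1,T2,T3,T5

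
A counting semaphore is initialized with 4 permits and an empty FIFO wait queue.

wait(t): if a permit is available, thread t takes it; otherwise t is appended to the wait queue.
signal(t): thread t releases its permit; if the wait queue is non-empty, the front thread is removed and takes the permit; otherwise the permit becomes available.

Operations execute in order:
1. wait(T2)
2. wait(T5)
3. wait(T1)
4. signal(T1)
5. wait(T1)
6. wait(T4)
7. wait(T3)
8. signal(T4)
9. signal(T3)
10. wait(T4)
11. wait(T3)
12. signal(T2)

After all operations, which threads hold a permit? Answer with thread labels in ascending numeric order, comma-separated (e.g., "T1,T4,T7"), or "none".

Step 1: wait(T2) -> count=3 queue=[] holders={T2}
Step 2: wait(T5) -> count=2 queue=[] holders={T2,T5}
Step 3: wait(T1) -> count=1 queue=[] holders={T1,T2,T5}
Step 4: signal(T1) -> count=2 queue=[] holders={T2,T5}
Step 5: wait(T1) -> count=1 queue=[] holders={T1,T2,T5}
Step 6: wait(T4) -> count=0 queue=[] holders={T1,T2,T4,T5}
Step 7: wait(T3) -> count=0 queue=[T3] holders={T1,T2,T4,T5}
Step 8: signal(T4) -> count=0 queue=[] holders={T1,T2,T3,T5}
Step 9: signal(T3) -> count=1 queue=[] holders={T1,T2,T5}
Step 10: wait(T4) -> count=0 queue=[] holders={T1,T2,T4,T5}
Step 11: wait(T3) -> count=0 queue=[T3] holders={T1,T2,T4,T5}
Step 12: signal(T2) -> count=0 queue=[] holders={T1,T3,T4,T5}
Final holders: T1,T3,T4,T5

Answer: T1,T3,T4,T5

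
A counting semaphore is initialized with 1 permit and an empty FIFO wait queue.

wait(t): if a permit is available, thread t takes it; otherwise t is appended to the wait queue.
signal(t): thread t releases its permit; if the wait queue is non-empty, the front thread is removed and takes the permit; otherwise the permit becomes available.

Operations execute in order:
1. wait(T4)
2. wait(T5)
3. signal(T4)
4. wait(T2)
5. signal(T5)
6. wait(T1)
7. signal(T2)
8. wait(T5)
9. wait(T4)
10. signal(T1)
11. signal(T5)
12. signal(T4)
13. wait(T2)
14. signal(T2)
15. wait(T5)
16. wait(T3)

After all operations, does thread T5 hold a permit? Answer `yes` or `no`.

Step 1: wait(T4) -> count=0 queue=[] holders={T4}
Step 2: wait(T5) -> count=0 queue=[T5] holders={T4}
Step 3: signal(T4) -> count=0 queue=[] holders={T5}
Step 4: wait(T2) -> count=0 queue=[T2] holders={T5}
Step 5: signal(T5) -> count=0 queue=[] holders={T2}
Step 6: wait(T1) -> count=0 queue=[T1] holders={T2}
Step 7: signal(T2) -> count=0 queue=[] holders={T1}
Step 8: wait(T5) -> count=0 queue=[T5] holders={T1}
Step 9: wait(T4) -> count=0 queue=[T5,T4] holders={T1}
Step 10: signal(T1) -> count=0 queue=[T4] holders={T5}
Step 11: signal(T5) -> count=0 queue=[] holders={T4}
Step 12: signal(T4) -> count=1 queue=[] holders={none}
Step 13: wait(T2) -> count=0 queue=[] holders={T2}
Step 14: signal(T2) -> count=1 queue=[] holders={none}
Step 15: wait(T5) -> count=0 queue=[] holders={T5}
Step 16: wait(T3) -> count=0 queue=[T3] holders={T5}
Final holders: {T5} -> T5 in holders

Answer: yes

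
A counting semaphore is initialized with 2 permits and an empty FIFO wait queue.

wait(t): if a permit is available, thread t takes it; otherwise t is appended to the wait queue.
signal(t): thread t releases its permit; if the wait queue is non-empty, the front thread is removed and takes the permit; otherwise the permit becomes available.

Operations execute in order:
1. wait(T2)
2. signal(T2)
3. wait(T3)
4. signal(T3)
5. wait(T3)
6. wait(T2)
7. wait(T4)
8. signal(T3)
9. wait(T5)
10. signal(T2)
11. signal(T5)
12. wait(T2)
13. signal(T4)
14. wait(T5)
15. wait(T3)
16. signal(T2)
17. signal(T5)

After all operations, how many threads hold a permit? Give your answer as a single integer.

Step 1: wait(T2) -> count=1 queue=[] holders={T2}
Step 2: signal(T2) -> count=2 queue=[] holders={none}
Step 3: wait(T3) -> count=1 queue=[] holders={T3}
Step 4: signal(T3) -> count=2 queue=[] holders={none}
Step 5: wait(T3) -> count=1 queue=[] holders={T3}
Step 6: wait(T2) -> count=0 queue=[] holders={T2,T3}
Step 7: wait(T4) -> count=0 queue=[T4] holders={T2,T3}
Step 8: signal(T3) -> count=0 queue=[] holders={T2,T4}
Step 9: wait(T5) -> count=0 queue=[T5] holders={T2,T4}
Step 10: signal(T2) -> count=0 queue=[] holders={T4,T5}
Step 11: signal(T5) -> count=1 queue=[] holders={T4}
Step 12: wait(T2) -> count=0 queue=[] holders={T2,T4}
Step 13: signal(T4) -> count=1 queue=[] holders={T2}
Step 14: wait(T5) -> count=0 queue=[] holders={T2,T5}
Step 15: wait(T3) -> count=0 queue=[T3] holders={T2,T5}
Step 16: signal(T2) -> count=0 queue=[] holders={T3,T5}
Step 17: signal(T5) -> count=1 queue=[] holders={T3}
Final holders: {T3} -> 1 thread(s)

Answer: 1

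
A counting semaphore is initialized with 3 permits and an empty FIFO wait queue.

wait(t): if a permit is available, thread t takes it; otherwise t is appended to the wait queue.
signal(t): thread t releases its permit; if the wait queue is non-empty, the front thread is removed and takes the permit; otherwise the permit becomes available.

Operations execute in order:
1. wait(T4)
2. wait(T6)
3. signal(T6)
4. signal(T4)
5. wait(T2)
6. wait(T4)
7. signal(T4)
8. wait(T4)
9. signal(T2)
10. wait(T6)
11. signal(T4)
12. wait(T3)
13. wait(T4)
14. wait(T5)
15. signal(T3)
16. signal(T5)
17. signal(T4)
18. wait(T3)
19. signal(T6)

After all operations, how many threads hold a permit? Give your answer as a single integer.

Answer: 1

Derivation:
Step 1: wait(T4) -> count=2 queue=[] holders={T4}
Step 2: wait(T6) -> count=1 queue=[] holders={T4,T6}
Step 3: signal(T6) -> count=2 queue=[] holders={T4}
Step 4: signal(T4) -> count=3 queue=[] holders={none}
Step 5: wait(T2) -> count=2 queue=[] holders={T2}
Step 6: wait(T4) -> count=1 queue=[] holders={T2,T4}
Step 7: signal(T4) -> count=2 queue=[] holders={T2}
Step 8: wait(T4) -> count=1 queue=[] holders={T2,T4}
Step 9: signal(T2) -> count=2 queue=[] holders={T4}
Step 10: wait(T6) -> count=1 queue=[] holders={T4,T6}
Step 11: signal(T4) -> count=2 queue=[] holders={T6}
Step 12: wait(T3) -> count=1 queue=[] holders={T3,T6}
Step 13: wait(T4) -> count=0 queue=[] holders={T3,T4,T6}
Step 14: wait(T5) -> count=0 queue=[T5] holders={T3,T4,T6}
Step 15: signal(T3) -> count=0 queue=[] holders={T4,T5,T6}
Step 16: signal(T5) -> count=1 queue=[] holders={T4,T6}
Step 17: signal(T4) -> count=2 queue=[] holders={T6}
Step 18: wait(T3) -> count=1 queue=[] holders={T3,T6}
Step 19: signal(T6) -> count=2 queue=[] holders={T3}
Final holders: {T3} -> 1 thread(s)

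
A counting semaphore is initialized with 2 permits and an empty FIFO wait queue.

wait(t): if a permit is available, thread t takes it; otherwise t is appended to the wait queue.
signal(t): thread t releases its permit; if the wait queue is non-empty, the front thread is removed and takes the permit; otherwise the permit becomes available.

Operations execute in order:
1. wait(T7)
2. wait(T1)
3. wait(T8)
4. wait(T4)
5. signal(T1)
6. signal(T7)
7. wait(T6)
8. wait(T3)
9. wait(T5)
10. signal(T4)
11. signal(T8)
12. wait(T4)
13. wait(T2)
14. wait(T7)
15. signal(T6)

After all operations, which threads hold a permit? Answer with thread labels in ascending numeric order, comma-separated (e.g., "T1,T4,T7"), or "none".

Step 1: wait(T7) -> count=1 queue=[] holders={T7}
Step 2: wait(T1) -> count=0 queue=[] holders={T1,T7}
Step 3: wait(T8) -> count=0 queue=[T8] holders={T1,T7}
Step 4: wait(T4) -> count=0 queue=[T8,T4] holders={T1,T7}
Step 5: signal(T1) -> count=0 queue=[T4] holders={T7,T8}
Step 6: signal(T7) -> count=0 queue=[] holders={T4,T8}
Step 7: wait(T6) -> count=0 queue=[T6] holders={T4,T8}
Step 8: wait(T3) -> count=0 queue=[T6,T3] holders={T4,T8}
Step 9: wait(T5) -> count=0 queue=[T6,T3,T5] holders={T4,T8}
Step 10: signal(T4) -> count=0 queue=[T3,T5] holders={T6,T8}
Step 11: signal(T8) -> count=0 queue=[T5] holders={T3,T6}
Step 12: wait(T4) -> count=0 queue=[T5,T4] holders={T3,T6}
Step 13: wait(T2) -> count=0 queue=[T5,T4,T2] holders={T3,T6}
Step 14: wait(T7) -> count=0 queue=[T5,T4,T2,T7] holders={T3,T6}
Step 15: signal(T6) -> count=0 queue=[T4,T2,T7] holders={T3,T5}
Final holders: T3,T5

Answer: T3,T5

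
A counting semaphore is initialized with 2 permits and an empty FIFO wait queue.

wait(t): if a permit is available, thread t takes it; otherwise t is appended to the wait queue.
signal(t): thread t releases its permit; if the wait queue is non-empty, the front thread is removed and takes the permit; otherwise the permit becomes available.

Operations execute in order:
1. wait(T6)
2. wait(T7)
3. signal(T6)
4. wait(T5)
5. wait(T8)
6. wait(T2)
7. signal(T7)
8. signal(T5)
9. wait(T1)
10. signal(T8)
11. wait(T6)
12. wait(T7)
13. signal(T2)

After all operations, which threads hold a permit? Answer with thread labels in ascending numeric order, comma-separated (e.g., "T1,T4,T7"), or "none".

Answer: T1,T6

Derivation:
Step 1: wait(T6) -> count=1 queue=[] holders={T6}
Step 2: wait(T7) -> count=0 queue=[] holders={T6,T7}
Step 3: signal(T6) -> count=1 queue=[] holders={T7}
Step 4: wait(T5) -> count=0 queue=[] holders={T5,T7}
Step 5: wait(T8) -> count=0 queue=[T8] holders={T5,T7}
Step 6: wait(T2) -> count=0 queue=[T8,T2] holders={T5,T7}
Step 7: signal(T7) -> count=0 queue=[T2] holders={T5,T8}
Step 8: signal(T5) -> count=0 queue=[] holders={T2,T8}
Step 9: wait(T1) -> count=0 queue=[T1] holders={T2,T8}
Step 10: signal(T8) -> count=0 queue=[] holders={T1,T2}
Step 11: wait(T6) -> count=0 queue=[T6] holders={T1,T2}
Step 12: wait(T7) -> count=0 queue=[T6,T7] holders={T1,T2}
Step 13: signal(T2) -> count=0 queue=[T7] holders={T1,T6}
Final holders: T1,T6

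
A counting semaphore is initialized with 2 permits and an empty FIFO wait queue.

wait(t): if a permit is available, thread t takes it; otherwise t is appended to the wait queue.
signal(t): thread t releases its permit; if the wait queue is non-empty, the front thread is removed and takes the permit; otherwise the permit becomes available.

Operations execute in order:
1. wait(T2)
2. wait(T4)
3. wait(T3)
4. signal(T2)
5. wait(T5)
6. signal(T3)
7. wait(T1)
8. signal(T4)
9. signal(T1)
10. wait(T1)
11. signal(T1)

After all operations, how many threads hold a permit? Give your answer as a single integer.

Answer: 1

Derivation:
Step 1: wait(T2) -> count=1 queue=[] holders={T2}
Step 2: wait(T4) -> count=0 queue=[] holders={T2,T4}
Step 3: wait(T3) -> count=0 queue=[T3] holders={T2,T4}
Step 4: signal(T2) -> count=0 queue=[] holders={T3,T4}
Step 5: wait(T5) -> count=0 queue=[T5] holders={T3,T4}
Step 6: signal(T3) -> count=0 queue=[] holders={T4,T5}
Step 7: wait(T1) -> count=0 queue=[T1] holders={T4,T5}
Step 8: signal(T4) -> count=0 queue=[] holders={T1,T5}
Step 9: signal(T1) -> count=1 queue=[] holders={T5}
Step 10: wait(T1) -> count=0 queue=[] holders={T1,T5}
Step 11: signal(T1) -> count=1 queue=[] holders={T5}
Final holders: {T5} -> 1 thread(s)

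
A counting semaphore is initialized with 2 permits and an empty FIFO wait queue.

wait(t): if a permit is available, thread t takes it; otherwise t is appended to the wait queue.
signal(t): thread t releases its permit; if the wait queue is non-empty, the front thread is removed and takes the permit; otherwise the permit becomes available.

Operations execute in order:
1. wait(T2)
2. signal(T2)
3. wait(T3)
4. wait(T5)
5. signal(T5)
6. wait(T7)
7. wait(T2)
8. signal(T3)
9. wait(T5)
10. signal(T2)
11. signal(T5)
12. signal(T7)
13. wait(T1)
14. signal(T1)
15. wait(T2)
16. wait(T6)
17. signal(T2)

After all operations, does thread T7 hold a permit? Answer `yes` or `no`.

Step 1: wait(T2) -> count=1 queue=[] holders={T2}
Step 2: signal(T2) -> count=2 queue=[] holders={none}
Step 3: wait(T3) -> count=1 queue=[] holders={T3}
Step 4: wait(T5) -> count=0 queue=[] holders={T3,T5}
Step 5: signal(T5) -> count=1 queue=[] holders={T3}
Step 6: wait(T7) -> count=0 queue=[] holders={T3,T7}
Step 7: wait(T2) -> count=0 queue=[T2] holders={T3,T7}
Step 8: signal(T3) -> count=0 queue=[] holders={T2,T7}
Step 9: wait(T5) -> count=0 queue=[T5] holders={T2,T7}
Step 10: signal(T2) -> count=0 queue=[] holders={T5,T7}
Step 11: signal(T5) -> count=1 queue=[] holders={T7}
Step 12: signal(T7) -> count=2 queue=[] holders={none}
Step 13: wait(T1) -> count=1 queue=[] holders={T1}
Step 14: signal(T1) -> count=2 queue=[] holders={none}
Step 15: wait(T2) -> count=1 queue=[] holders={T2}
Step 16: wait(T6) -> count=0 queue=[] holders={T2,T6}
Step 17: signal(T2) -> count=1 queue=[] holders={T6}
Final holders: {T6} -> T7 not in holders

Answer: no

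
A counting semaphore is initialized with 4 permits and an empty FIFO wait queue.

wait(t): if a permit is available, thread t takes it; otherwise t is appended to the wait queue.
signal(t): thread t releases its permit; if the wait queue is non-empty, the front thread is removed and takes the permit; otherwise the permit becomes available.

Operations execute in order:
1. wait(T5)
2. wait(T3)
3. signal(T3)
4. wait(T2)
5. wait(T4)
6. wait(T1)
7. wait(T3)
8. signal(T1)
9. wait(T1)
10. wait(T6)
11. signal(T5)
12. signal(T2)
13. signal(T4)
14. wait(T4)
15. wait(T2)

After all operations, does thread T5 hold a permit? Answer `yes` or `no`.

Step 1: wait(T5) -> count=3 queue=[] holders={T5}
Step 2: wait(T3) -> count=2 queue=[] holders={T3,T5}
Step 3: signal(T3) -> count=3 queue=[] holders={T5}
Step 4: wait(T2) -> count=2 queue=[] holders={T2,T5}
Step 5: wait(T4) -> count=1 queue=[] holders={T2,T4,T5}
Step 6: wait(T1) -> count=0 queue=[] holders={T1,T2,T4,T5}
Step 7: wait(T3) -> count=0 queue=[T3] holders={T1,T2,T4,T5}
Step 8: signal(T1) -> count=0 queue=[] holders={T2,T3,T4,T5}
Step 9: wait(T1) -> count=0 queue=[T1] holders={T2,T3,T4,T5}
Step 10: wait(T6) -> count=0 queue=[T1,T6] holders={T2,T3,T4,T5}
Step 11: signal(T5) -> count=0 queue=[T6] holders={T1,T2,T3,T4}
Step 12: signal(T2) -> count=0 queue=[] holders={T1,T3,T4,T6}
Step 13: signal(T4) -> count=1 queue=[] holders={T1,T3,T6}
Step 14: wait(T4) -> count=0 queue=[] holders={T1,T3,T4,T6}
Step 15: wait(T2) -> count=0 queue=[T2] holders={T1,T3,T4,T6}
Final holders: {T1,T3,T4,T6} -> T5 not in holders

Answer: no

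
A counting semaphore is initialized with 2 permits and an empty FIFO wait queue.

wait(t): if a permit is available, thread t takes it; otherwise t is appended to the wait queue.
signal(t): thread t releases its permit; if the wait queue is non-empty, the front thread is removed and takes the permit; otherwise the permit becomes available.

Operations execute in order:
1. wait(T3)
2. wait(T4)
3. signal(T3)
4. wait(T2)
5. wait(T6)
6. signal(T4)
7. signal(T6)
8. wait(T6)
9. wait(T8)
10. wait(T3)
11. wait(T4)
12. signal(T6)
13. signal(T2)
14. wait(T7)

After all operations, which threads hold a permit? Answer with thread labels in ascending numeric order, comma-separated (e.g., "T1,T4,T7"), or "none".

Step 1: wait(T3) -> count=1 queue=[] holders={T3}
Step 2: wait(T4) -> count=0 queue=[] holders={T3,T4}
Step 3: signal(T3) -> count=1 queue=[] holders={T4}
Step 4: wait(T2) -> count=0 queue=[] holders={T2,T4}
Step 5: wait(T6) -> count=0 queue=[T6] holders={T2,T4}
Step 6: signal(T4) -> count=0 queue=[] holders={T2,T6}
Step 7: signal(T6) -> count=1 queue=[] holders={T2}
Step 8: wait(T6) -> count=0 queue=[] holders={T2,T6}
Step 9: wait(T8) -> count=0 queue=[T8] holders={T2,T6}
Step 10: wait(T3) -> count=0 queue=[T8,T3] holders={T2,T6}
Step 11: wait(T4) -> count=0 queue=[T8,T3,T4] holders={T2,T6}
Step 12: signal(T6) -> count=0 queue=[T3,T4] holders={T2,T8}
Step 13: signal(T2) -> count=0 queue=[T4] holders={T3,T8}
Step 14: wait(T7) -> count=0 queue=[T4,T7] holders={T3,T8}
Final holders: T3,T8

Answer: T3,T8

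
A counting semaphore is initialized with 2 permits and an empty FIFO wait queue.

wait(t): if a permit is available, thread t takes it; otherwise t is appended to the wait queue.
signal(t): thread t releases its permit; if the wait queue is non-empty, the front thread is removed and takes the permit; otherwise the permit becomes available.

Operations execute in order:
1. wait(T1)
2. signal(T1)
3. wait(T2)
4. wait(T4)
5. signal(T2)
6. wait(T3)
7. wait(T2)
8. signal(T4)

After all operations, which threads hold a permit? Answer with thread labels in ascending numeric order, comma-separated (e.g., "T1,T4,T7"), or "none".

Step 1: wait(T1) -> count=1 queue=[] holders={T1}
Step 2: signal(T1) -> count=2 queue=[] holders={none}
Step 3: wait(T2) -> count=1 queue=[] holders={T2}
Step 4: wait(T4) -> count=0 queue=[] holders={T2,T4}
Step 5: signal(T2) -> count=1 queue=[] holders={T4}
Step 6: wait(T3) -> count=0 queue=[] holders={T3,T4}
Step 7: wait(T2) -> count=0 queue=[T2] holders={T3,T4}
Step 8: signal(T4) -> count=0 queue=[] holders={T2,T3}
Final holders: T2,T3

Answer: T2,T3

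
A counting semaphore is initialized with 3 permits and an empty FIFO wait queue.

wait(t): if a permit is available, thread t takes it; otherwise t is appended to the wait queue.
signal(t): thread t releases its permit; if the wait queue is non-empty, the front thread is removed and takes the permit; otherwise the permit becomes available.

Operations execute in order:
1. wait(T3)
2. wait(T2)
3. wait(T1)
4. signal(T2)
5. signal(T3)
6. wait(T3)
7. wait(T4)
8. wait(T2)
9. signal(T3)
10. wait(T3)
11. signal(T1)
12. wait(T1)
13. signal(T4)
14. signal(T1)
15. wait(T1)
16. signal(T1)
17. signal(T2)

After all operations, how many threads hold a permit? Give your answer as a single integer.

Answer: 1

Derivation:
Step 1: wait(T3) -> count=2 queue=[] holders={T3}
Step 2: wait(T2) -> count=1 queue=[] holders={T2,T3}
Step 3: wait(T1) -> count=0 queue=[] holders={T1,T2,T3}
Step 4: signal(T2) -> count=1 queue=[] holders={T1,T3}
Step 5: signal(T3) -> count=2 queue=[] holders={T1}
Step 6: wait(T3) -> count=1 queue=[] holders={T1,T3}
Step 7: wait(T4) -> count=0 queue=[] holders={T1,T3,T4}
Step 8: wait(T2) -> count=0 queue=[T2] holders={T1,T3,T4}
Step 9: signal(T3) -> count=0 queue=[] holders={T1,T2,T4}
Step 10: wait(T3) -> count=0 queue=[T3] holders={T1,T2,T4}
Step 11: signal(T1) -> count=0 queue=[] holders={T2,T3,T4}
Step 12: wait(T1) -> count=0 queue=[T1] holders={T2,T3,T4}
Step 13: signal(T4) -> count=0 queue=[] holders={T1,T2,T3}
Step 14: signal(T1) -> count=1 queue=[] holders={T2,T3}
Step 15: wait(T1) -> count=0 queue=[] holders={T1,T2,T3}
Step 16: signal(T1) -> count=1 queue=[] holders={T2,T3}
Step 17: signal(T2) -> count=2 queue=[] holders={T3}
Final holders: {T3} -> 1 thread(s)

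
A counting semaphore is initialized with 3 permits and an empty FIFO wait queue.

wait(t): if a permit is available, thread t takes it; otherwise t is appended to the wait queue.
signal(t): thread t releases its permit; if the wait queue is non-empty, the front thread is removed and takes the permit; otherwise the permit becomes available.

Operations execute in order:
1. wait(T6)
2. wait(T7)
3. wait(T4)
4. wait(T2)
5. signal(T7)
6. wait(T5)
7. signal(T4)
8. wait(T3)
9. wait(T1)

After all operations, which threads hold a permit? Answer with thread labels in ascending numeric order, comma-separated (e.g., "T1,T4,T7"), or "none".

Answer: T2,T5,T6

Derivation:
Step 1: wait(T6) -> count=2 queue=[] holders={T6}
Step 2: wait(T7) -> count=1 queue=[] holders={T6,T7}
Step 3: wait(T4) -> count=0 queue=[] holders={T4,T6,T7}
Step 4: wait(T2) -> count=0 queue=[T2] holders={T4,T6,T7}
Step 5: signal(T7) -> count=0 queue=[] holders={T2,T4,T6}
Step 6: wait(T5) -> count=0 queue=[T5] holders={T2,T4,T6}
Step 7: signal(T4) -> count=0 queue=[] holders={T2,T5,T6}
Step 8: wait(T3) -> count=0 queue=[T3] holders={T2,T5,T6}
Step 9: wait(T1) -> count=0 queue=[T3,T1] holders={T2,T5,T6}
Final holders: T2,T5,T6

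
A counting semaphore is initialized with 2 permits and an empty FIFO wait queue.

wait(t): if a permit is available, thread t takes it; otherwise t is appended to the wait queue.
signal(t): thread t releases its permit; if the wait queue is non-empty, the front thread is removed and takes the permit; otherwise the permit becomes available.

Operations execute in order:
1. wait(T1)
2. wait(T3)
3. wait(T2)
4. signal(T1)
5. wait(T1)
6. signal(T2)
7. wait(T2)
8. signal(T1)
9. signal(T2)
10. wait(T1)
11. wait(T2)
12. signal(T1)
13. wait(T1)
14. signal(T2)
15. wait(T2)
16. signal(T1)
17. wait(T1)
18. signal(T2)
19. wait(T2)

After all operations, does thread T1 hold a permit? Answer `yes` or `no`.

Step 1: wait(T1) -> count=1 queue=[] holders={T1}
Step 2: wait(T3) -> count=0 queue=[] holders={T1,T3}
Step 3: wait(T2) -> count=0 queue=[T2] holders={T1,T3}
Step 4: signal(T1) -> count=0 queue=[] holders={T2,T3}
Step 5: wait(T1) -> count=0 queue=[T1] holders={T2,T3}
Step 6: signal(T2) -> count=0 queue=[] holders={T1,T3}
Step 7: wait(T2) -> count=0 queue=[T2] holders={T1,T3}
Step 8: signal(T1) -> count=0 queue=[] holders={T2,T3}
Step 9: signal(T2) -> count=1 queue=[] holders={T3}
Step 10: wait(T1) -> count=0 queue=[] holders={T1,T3}
Step 11: wait(T2) -> count=0 queue=[T2] holders={T1,T3}
Step 12: signal(T1) -> count=0 queue=[] holders={T2,T3}
Step 13: wait(T1) -> count=0 queue=[T1] holders={T2,T3}
Step 14: signal(T2) -> count=0 queue=[] holders={T1,T3}
Step 15: wait(T2) -> count=0 queue=[T2] holders={T1,T3}
Step 16: signal(T1) -> count=0 queue=[] holders={T2,T3}
Step 17: wait(T1) -> count=0 queue=[T1] holders={T2,T3}
Step 18: signal(T2) -> count=0 queue=[] holders={T1,T3}
Step 19: wait(T2) -> count=0 queue=[T2] holders={T1,T3}
Final holders: {T1,T3} -> T1 in holders

Answer: yes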